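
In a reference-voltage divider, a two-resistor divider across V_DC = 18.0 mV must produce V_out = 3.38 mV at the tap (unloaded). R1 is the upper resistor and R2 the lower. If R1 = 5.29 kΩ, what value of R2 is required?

R2 ≈ 1.22 kΩ

Required fraction k = V_out/V_DC = 0.1878.
Rearranging, R2 = R1·k/(1−k) = 5.29 × 0.2312 = 1.223 kΩ.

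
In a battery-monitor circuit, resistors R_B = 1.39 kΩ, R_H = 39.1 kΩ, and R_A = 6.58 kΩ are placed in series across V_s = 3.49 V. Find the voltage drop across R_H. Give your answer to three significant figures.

V ≈ 2.90 V

ΣR = 1.39 + 39.1 + 6.58 = 47.07 kΩ.
By the voltage-divider rule, V = 3.49 × 39.10/47.07 = 2.899 V.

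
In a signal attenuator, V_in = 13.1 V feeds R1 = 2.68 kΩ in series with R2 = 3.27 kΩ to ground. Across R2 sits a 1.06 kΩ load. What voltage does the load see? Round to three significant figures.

R2 ‖ R_L = (3.27 × 1.06)/(3.27 + 1.06) = 0.8005 kΩ.
Now apply the divider: V_out = 13.1 × 0.2300 = 3.013 V.

V_out ≈ 3.01 V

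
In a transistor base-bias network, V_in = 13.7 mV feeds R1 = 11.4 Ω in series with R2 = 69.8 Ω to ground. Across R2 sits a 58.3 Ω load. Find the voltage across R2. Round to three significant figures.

V_out ≈ 10.1 mV

The load sits in parallel with R2, giving an effective lower resistance R2' = R2·R_L/(R2+R_L) = 31.77 Ω.
Now apply the divider: V_out = 13.7 × 0.7359 = 10.08 mV.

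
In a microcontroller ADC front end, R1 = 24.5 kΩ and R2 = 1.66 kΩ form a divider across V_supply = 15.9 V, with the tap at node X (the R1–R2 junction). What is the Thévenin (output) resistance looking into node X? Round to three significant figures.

Zeroing V_supply shorts the top of R1 to ground, so R_th = R1 ‖ R2 = 1.555 kΩ.

R_th ≈ 1.55 kΩ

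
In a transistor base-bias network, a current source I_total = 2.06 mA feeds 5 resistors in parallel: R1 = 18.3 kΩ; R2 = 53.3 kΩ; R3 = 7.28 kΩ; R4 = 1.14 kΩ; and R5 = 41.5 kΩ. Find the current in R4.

I ≈ 1.62 mA

Total conductance ΣG = 1/18.3 + 1/53.3 + 1/7.28 + 1/1.14 + 1/41.5 = 1.112 (units of 1/kΩ).
Current divider: I(R4) = I_total · G_k/ΣG = 2.06 × (0.8772/1.112) = 2.06 × 0.7888 = 1.625 mA.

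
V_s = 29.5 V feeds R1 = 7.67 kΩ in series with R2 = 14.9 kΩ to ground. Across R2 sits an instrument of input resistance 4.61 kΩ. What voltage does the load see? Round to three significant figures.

V_out ≈ 9.28 V

First combine the lower leg with the load: R2 ‖ R_L = 3.521 kΩ.
Voltage divider with the loaded lower leg: V_out = 29.5 × 3.521/(7.67 + 3.521) = 29.5 × 0.3146 = 9.281 V.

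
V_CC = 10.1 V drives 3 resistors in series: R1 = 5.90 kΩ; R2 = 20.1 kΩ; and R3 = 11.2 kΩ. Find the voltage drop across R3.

Total series resistance ΣR = 5.90 + 20.1 + 11.2 = 37.20 kΩ.
Voltage divider: V = V_CC · (11.20 / 37.20) = 10.1 × 0.3011 = 3.041 V.

V ≈ 3.04 V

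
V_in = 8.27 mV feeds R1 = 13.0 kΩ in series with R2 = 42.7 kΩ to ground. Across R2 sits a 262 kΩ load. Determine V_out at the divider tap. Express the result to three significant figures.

V_out ≈ 6.11 mV

First combine the lower leg with the load: R2 ‖ R_L = 36.72 kΩ.
Now apply the divider: V_out = 8.27 × 0.7385 = 6.108 mV.
(Unloaded it would be 6.34 mV; the load pulls it down.)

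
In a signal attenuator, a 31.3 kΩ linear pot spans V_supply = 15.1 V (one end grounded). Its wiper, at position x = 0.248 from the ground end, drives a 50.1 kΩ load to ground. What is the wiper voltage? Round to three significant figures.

Split the track: R_lower = x·R_p = 7.762 kΩ, R_upper = (1−x)·R_p = 23.54 kΩ.
R_L loads the lower segment: effective lower R = 6.721 kΩ.
Then V_out = V_supply · 6.721/(23.54 + 6.721) = 3.354 V.

V_out ≈ 3.35 V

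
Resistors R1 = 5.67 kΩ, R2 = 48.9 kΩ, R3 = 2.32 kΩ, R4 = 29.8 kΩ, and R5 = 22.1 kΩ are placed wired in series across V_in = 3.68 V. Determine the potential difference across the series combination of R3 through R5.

ΣR = 5.67 + 48.9 + 2.32 + 29.8 + 22.1 = 108.8 kΩ.
R_{R3..R5} = 2.32 + 29.8 + 22.1 = 54.22 kΩ.
V = V_in · R/ΣR = 3.68 × 0.4984 = 1.834 V.

V ≈ 1.83 V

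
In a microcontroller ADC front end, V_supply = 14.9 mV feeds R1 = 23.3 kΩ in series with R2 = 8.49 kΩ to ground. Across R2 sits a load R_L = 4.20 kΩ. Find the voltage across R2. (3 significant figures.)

V_out ≈ 1.60 mV

R2 ‖ R_L = (8.49 × 4.20)/(8.49 + 4.20) = 2.810 kΩ.
Then V_out = V_supply · R2'/(R1 + R2') = 14.9 × 2.810/26.11 = 1.604 mV.
(Unloaded it would be 3.98 mV; the load pulls it down.)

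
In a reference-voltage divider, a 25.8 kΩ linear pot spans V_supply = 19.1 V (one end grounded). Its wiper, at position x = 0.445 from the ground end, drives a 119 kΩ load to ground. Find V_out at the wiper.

V_out ≈ 8.07 V

Lower segment x·R_p = 11.48 kΩ; upper segment (1−x)·R_p = 14.32 kΩ.
R_L loads the lower segment: effective lower R = 10.47 kΩ.
Loaded-divider output: V_out = 19.1 × 0.4224 = 8.068 V.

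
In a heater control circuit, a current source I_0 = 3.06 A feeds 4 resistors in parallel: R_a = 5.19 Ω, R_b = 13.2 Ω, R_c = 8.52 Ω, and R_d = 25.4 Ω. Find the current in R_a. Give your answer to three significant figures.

ΣG = 1/5.19 + 1/13.2 + 1/8.52 + 1/25.4 = 0.4252.
R_a takes the fraction G_k/ΣG = 0.1927/0.4252 = 0.4532, so I = 3.06 × 0.4532 = 1.387 A.

I ≈ 1.39 A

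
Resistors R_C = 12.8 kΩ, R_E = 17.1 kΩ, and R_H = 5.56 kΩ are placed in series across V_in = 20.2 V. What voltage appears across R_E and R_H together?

ΣR = 12.8 + 17.1 + 5.56 = 35.46 kΩ.
R_{R_E..R_H} = 17.1 + 5.56 = 22.66 kΩ.
By the voltage-divider rule, V = 20.2 × 22.66/35.46 = 12.91 V.

V ≈ 12.9 V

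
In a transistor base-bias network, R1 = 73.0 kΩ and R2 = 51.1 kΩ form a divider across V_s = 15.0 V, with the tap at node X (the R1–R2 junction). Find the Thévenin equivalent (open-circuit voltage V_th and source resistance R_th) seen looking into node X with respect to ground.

Open-circuit (no load on X): V_th = V_s · R2/(R1 + R2) = 15.0 × 51.1/(73.00 + 51.1) = 6.176 V.
With V_s suppressed (replaced by a short), R_th = R1 ‖ R2 = (73.00 × 51.1)/(73.00 + 51.1) = 30.06 kΩ.

V_th ≈ 6.18 V, R_th ≈ 30.1 kΩ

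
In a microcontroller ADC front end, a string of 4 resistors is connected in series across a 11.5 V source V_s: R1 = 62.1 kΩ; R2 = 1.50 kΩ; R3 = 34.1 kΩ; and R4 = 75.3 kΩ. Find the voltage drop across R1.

Series total: ΣR = 62.1 + 1.50 + 34.1 + 75.3 = 173.0 kΩ.
Voltage divider: V = V_s · (62.10 / 173.0) = 11.5 × 0.3590 = 4.128 V.

V ≈ 4.13 V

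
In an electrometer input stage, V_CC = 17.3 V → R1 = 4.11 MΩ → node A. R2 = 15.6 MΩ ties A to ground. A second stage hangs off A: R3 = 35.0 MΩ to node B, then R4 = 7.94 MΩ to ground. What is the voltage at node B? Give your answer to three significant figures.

The second stage (R3 + R4 = 42.94 MΩ) loads node A in parallel with R2.
R2 ‖ (R3+R4) = 11.44 MΩ.
First divider: V_A = V_CC · 11.44/(4.11 + 11.44) = 12.73 V.
V_B = V_A × 0.1849 = 2.354 V.

V_B ≈ 2.35 V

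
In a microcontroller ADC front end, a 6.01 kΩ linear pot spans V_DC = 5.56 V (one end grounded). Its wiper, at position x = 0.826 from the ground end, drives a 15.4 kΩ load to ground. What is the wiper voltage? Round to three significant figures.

V_out ≈ 4.35 V

Lower segment x·R_p = 4.964 kΩ; upper segment (1−x)·R_p = 1.046 kΩ.
(x·R_p) ‖ R_L = 3.754 kΩ.
Loaded-divider output: V_out = 5.56 × 0.7821 = 4.349 V.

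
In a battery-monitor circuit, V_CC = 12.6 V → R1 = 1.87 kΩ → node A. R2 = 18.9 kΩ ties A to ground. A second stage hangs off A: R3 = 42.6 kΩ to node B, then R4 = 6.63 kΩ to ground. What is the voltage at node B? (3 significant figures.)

Node A sees R2 in parallel with the series input of stage 2, R3 + R4 = 49.23 kΩ.
Effective lower resistance at A: R2 ‖ 49.23 = 13.66 kΩ.
V_A = 12.6 × 13.66/(1.87 + 13.66) = 11.08 V.
Stage 2 is unloaded, so V_B = V_A · R4/(R3+R4) = 11.08 × 6.63/49.23 = 1.493 V.

V_B ≈ 1.49 V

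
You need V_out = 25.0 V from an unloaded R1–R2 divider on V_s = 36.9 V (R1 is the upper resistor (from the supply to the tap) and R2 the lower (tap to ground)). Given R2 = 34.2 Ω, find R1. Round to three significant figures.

The divider ratio is R2/(R1+R2) = 25.0/36.9 = 0.6775.
So R1 = R2 · (V_s/V_out − 1) = 34.2 × (36.9/25.0 − 1) = 34.2 × 0.4760 = 16.28 Ω.

R1 ≈ 16.3 Ω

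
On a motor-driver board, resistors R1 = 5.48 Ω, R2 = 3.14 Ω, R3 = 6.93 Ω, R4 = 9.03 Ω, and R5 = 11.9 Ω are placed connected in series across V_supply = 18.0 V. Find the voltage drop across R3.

V ≈ 3.42 V

ΣR = 5.48 + 3.14 + 6.93 + 9.03 + 11.9 = 36.48 Ω.
Voltage divider: V = V_supply · (6.930 / 36.48) = 18.0 × 0.1900 = 3.419 V.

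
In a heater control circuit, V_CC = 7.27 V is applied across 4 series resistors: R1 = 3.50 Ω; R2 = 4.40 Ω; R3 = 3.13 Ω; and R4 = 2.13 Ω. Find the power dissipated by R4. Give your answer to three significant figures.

ΣR = 13.16 Ω → I = 7.27/13.16 = 0.5524 A.
P(R4) = I²·R4 = (0.5524)² × 2.13 = 0.6500 W.

P ≈ 0.650 W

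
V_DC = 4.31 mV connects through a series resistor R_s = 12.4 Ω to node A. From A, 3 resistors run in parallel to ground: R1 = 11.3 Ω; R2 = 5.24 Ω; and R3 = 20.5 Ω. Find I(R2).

I ≈ 0.162 mA

Parallel bank: R_p = 1/(1/11.3 + 1/5.24 + 1/20.5) = 3.048 Ω.
V_A by voltage divider: V_A = 4.31 × 3.048/(12.4 + 3.048) = 0.8503 mV.
I(R2) = V_A / R2 = 0.8503/5.24 = 0.1623 mA.
(Check via current divider: I_total = 0.2790 mA; share G_k/ΣG = 0.5816 → same result.)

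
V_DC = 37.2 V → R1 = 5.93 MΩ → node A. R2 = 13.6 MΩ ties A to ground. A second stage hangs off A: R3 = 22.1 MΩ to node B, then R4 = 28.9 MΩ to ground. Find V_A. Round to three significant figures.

The second stage (R3 + R4 = 51.00 MΩ) loads node A in parallel with R2.
R2 ‖ (R3+R4) = 10.74 MΩ.
First divider: V_A = V_DC · 10.74/(5.93 + 10.74) = 23.96 V.

V_A ≈ 24.0 V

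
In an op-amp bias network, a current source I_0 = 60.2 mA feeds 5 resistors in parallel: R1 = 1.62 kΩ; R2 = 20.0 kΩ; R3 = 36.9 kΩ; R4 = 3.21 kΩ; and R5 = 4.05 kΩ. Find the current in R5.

Total conductance ΣG = 1/1.62 + 1/20.0 + 1/36.9 + 1/3.21 + 1/4.05 = 1.253 (units of 1/kΩ).
Current divider: I(R5) = I_0 · G_k/ΣG = 60.2 × (0.2469/1.253) = 60.2 × 0.1971 = 11.86 mA.

I ≈ 11.9 mA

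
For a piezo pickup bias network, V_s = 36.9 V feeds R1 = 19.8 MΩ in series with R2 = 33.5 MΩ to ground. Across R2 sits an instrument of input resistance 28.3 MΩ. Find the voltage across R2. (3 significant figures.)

V_out ≈ 16.1 V

First combine the lower leg with the load: R2 ‖ R_L = 15.34 MΩ.
Now apply the divider: V_out = 36.9 × 0.4365 = 16.11 V.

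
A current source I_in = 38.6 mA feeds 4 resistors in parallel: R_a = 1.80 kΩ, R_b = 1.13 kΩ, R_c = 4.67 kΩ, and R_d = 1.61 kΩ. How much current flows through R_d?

I ≈ 10.5 mA

Total conductance ΣG = 1/1.80 + 1/1.13 + 1/4.67 + 1/1.61 = 2.276 (units of 1/kΩ).
R_d takes the fraction G_k/ΣG = 0.6211/2.276 = 0.2729, so I = 38.6 × 0.2729 = 10.54 mA.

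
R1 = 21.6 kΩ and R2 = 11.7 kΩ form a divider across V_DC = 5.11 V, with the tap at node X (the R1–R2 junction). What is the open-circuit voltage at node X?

V_th ≈ 1.80 V

Open-circuit (no load on X): V_th = V_DC · R2/(R1 + R2) = 5.11 × 11.7/(21.60 + 11.7) = 1.795 V.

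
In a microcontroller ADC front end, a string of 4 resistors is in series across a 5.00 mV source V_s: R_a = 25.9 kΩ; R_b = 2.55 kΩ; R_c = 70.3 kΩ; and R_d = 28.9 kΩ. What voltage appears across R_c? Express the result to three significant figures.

Total series resistance ΣR = 25.9 + 2.55 + 70.3 + 28.9 = 127.6 kΩ.
V = V_s · R/ΣR = 5.00 × 0.5507 = 2.754 mV.

V ≈ 2.75 mV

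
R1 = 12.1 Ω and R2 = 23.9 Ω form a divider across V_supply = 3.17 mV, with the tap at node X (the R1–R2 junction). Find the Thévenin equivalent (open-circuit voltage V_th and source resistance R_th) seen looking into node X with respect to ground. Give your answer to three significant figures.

V_th ≈ 2.10 mV, R_th ≈ 8.03 Ω

V_th is the unloaded tap voltage: V_supply · R2/(R1+R2) = 3.17 × 0.6639 = 2.105 mV.
Zeroing V_supply shorts the top of R1 to ground, so R_th = R1 ‖ R2 = 8.033 Ω.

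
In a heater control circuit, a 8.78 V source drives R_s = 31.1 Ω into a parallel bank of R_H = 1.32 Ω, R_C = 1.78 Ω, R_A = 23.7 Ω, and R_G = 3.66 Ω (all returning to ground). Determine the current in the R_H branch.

Combine the parallel branches: R_p = (1/1.32 + 1/1.78 + 1/23.7 + 1/3.66)⁻¹ = 0.6117 Ω.
Node voltage V_A = V_supply · R_p/(R_s + R_p) = 8.78 × 0.01929 = 0.1694 V.
Branch current I = V_A/R_H = 0.1694/1.32 = 0.1283 A.

I ≈ 0.128 A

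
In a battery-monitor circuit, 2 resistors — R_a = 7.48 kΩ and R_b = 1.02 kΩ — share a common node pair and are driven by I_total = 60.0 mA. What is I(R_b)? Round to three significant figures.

For two parallel branches, I_k = I_total · (other R)/(sum of R).
So I = 60.0 × 7.48/8.500 = 52.80 mA.

I ≈ 52.8 mA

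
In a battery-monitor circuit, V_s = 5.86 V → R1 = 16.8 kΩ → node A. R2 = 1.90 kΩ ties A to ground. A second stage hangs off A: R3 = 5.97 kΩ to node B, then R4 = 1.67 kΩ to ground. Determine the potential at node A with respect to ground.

V_A ≈ 0.487 V

Looking into the second stage from A: R3 + R4 = 7.640 kΩ appears in parallel with R2.
R2 ‖ (R3+R4) = 1.522 kΩ.
First divider: V_A = V_s · 1.522/(16.8 + 1.522) = 0.4867 V.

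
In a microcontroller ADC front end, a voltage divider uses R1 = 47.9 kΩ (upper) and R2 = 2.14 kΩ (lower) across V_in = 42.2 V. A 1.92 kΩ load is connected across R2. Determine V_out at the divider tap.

The load sits in parallel with R2, giving an effective lower resistance R2' = R2·R_L/(R2+R_L) = 1.012 kΩ.
Then V_out = V_in · R2'/(R1 + R2') = 42.2 × 1.012/48.91 = 0.8731 V.
(Unloaded it would be 1.80 V; the load pulls it down.)

V_out ≈ 0.873 V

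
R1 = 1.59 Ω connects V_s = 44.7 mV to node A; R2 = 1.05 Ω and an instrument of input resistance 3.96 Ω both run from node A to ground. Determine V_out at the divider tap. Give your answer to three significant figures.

V_out ≈ 15.3 mV

R2 ‖ R_L = (1.05 × 3.96)/(1.05 + 3.96) = 0.8299 Ω.
Then V_out = V_s · R2'/(R1 + R2') = 44.7 × 0.8299/2.420 = 15.33 mV.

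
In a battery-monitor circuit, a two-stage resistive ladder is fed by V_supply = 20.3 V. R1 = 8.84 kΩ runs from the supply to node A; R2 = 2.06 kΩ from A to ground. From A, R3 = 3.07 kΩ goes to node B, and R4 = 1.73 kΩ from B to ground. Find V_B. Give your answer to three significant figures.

V_B ≈ 1.03 V

Node A sees R2 in parallel with the series input of stage 2, R3 + R4 = 4.800 kΩ.
R2 ‖ (R3+R4) = 1.441 kΩ.
V_A = 20.3 × 1.441/(8.84 + 1.441) = 2.846 V.
Then the unloaded second divider: V_B = V_A × R4/(R3+R4) = 2.846 × 0.3604 = 1.026 V.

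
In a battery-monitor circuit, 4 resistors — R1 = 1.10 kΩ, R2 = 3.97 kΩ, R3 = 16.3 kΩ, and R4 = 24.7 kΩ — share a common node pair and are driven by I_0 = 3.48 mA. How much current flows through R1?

I ≈ 2.51 mA

Total conductance ΣG = 1/1.10 + 1/3.97 + 1/16.3 + 1/24.7 = 1.263 (units of 1/kΩ).
By the current-divider rule, I = I_0 · G_k/ΣG = 3.48 × 0.7199 = 2.505 mA.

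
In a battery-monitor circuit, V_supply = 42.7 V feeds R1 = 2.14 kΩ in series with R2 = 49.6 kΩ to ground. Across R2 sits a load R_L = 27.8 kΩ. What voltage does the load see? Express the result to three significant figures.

First combine the lower leg with the load: R2 ‖ R_L = 17.81 kΩ.
Then V_out = V_supply · R2'/(R1 + R2') = 42.7 × 17.81/19.95 = 38.12 V.
(Unloaded it would be 40.9 V; the load pulls it down.)

V_out ≈ 38.1 V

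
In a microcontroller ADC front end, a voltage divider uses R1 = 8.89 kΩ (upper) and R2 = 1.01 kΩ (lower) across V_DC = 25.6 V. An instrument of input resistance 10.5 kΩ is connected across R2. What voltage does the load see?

V_out ≈ 2.40 V

R2 ‖ R_L = (1.01 × 10.5)/(1.01 + 10.5) = 0.9214 kΩ.
Now apply the divider: V_out = 25.6 × 0.09391 = 2.404 V.
(Unloaded it would be 2.61 V; the load pulls it down.)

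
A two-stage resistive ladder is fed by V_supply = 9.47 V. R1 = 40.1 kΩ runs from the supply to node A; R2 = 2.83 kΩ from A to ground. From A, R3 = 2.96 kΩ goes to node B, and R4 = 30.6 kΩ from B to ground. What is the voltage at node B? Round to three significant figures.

V_B ≈ 0.528 V

The second stage (R3 + R4 = 33.56 kΩ) loads node A in parallel with R2.
R2 ‖ (R3+R4) = 2.610 kΩ.
So V_A = 9.47 × 0.06111 = 0.5787 V.
V_B = V_A × 0.9118 = 0.5277 V.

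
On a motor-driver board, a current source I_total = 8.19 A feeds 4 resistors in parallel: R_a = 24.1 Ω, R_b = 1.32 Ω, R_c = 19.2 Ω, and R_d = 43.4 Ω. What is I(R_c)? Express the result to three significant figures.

ΣG = 1/24.1 + 1/1.32 + 1/19.2 + 1/43.4 = 0.8742.
Current divider: I(R_c) = I_total · G_k/ΣG = 8.19 × (0.05208/0.8742) = 8.19 × 0.05958 = 0.4879 A.

I ≈ 0.488 A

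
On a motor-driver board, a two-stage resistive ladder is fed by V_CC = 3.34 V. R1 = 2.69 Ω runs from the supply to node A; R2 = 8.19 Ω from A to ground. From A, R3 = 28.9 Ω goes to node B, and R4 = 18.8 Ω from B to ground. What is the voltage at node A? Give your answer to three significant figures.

V_A ≈ 2.41 V

Node A sees R2 in parallel with the series input of stage 2, R3 + R4 = 47.70 Ω.
R2 ‖ (R3+R4) = 6.990 Ω.
V_A = 3.34 × 6.990/(2.69 + 6.990) = 2.412 V.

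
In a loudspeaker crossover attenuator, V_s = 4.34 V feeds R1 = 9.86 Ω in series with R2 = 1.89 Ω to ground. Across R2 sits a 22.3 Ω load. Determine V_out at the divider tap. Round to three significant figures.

V_out ≈ 0.652 V

The load sits in parallel with R2, giving an effective lower resistance R2' = R2·R_L/(R2+R_L) = 1.742 Ω.
Voltage divider with the loaded lower leg: V_out = 4.34 × 1.742/(9.86 + 1.742) = 4.34 × 0.1502 = 0.6517 V.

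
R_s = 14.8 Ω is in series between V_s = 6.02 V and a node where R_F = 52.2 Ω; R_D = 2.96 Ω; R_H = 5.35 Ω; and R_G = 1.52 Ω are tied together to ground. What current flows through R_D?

I ≈ 0.108 A

Parallel bank: R_p = 1/(1/52.2 + 1/2.96 + 1/5.35 + 1/1.52) = 0.8321 Ω.
V_A by voltage divider: V_A = 6.02 × 0.8321/(14.8 + 0.8321) = 0.3204 V.
Branch current I = V_A/R_D = 0.3204/2.96 = 0.1083 A.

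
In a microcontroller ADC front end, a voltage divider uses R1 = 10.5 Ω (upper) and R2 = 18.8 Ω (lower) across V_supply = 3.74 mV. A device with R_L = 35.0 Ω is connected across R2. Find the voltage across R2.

First combine the lower leg with the load: R2 ‖ R_L = 12.23 Ω.
Then V_out = V_supply · R2'/(R1 + R2') = 3.74 × 12.23/22.73 = 2.012 mV.

V_out ≈ 2.01 mV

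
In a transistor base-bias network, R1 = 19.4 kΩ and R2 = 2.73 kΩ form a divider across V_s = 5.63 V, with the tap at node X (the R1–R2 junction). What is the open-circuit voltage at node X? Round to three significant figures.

V_th is the unloaded tap voltage: V_s · R2/(R1+R2) = 5.63 × 0.1234 = 0.6945 V.

V_th ≈ 0.695 V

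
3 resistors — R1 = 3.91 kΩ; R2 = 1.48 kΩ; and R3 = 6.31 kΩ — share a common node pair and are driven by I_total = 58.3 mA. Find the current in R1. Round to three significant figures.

Total conductance ΣG = 1/3.91 + 1/1.48 + 1/6.31 = 1.090 (units of 1/kΩ).
R1 takes the fraction G_k/ΣG = 0.2558/1.090 = 0.2347, so I = 58.3 × 0.2347 = 13.68 mA.

I ≈ 13.7 mA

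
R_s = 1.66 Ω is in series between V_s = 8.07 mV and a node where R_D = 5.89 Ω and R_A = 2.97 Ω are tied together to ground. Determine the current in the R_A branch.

I ≈ 1.48 mA

Combine the parallel branches: R_p = (1/5.89 + 1/2.97)⁻¹ = 1.974 Ω.
Node voltage V_A = V_s · R_p/(R_s + R_p) = 8.07 × 0.5433 = 4.384 mV.
I(R_A) = V_A / R_A = 4.384/2.97 = 1.476 mA.
(Check via current divider: I_total = 2.220 mA; share G_k/ΣG = 0.6648 → same result.)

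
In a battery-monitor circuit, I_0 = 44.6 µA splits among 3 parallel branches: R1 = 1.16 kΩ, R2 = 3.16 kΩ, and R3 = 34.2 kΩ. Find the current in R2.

Conductances: ΣG = 1/1.16 + 1/3.16 + 1/34.2 = 1.208 (1/kΩ).
R2 takes the fraction G_k/ΣG = 0.3165/1.208 = 0.2620, so I = 44.6 × 0.2620 = 11.69 µA.

I ≈ 11.7 µA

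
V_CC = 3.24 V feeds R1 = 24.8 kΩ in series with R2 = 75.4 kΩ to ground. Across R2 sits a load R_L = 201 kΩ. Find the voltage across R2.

V_out ≈ 2.23 V

First combine the lower leg with the load: R2 ‖ R_L = 54.83 kΩ.
Now apply the divider: V_out = 3.24 × 0.6886 = 2.231 V.
(Unloaded it would be 2.44 V; the load pulls it down.)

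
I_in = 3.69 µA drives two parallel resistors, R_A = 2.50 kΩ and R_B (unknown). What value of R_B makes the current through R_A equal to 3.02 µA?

The fraction through R_A equals R_B/(R_A+R_B).
3.02/3.69 = R_B/(R_A + R_B) → R_B = R_A · (0.8184)/(1 − 0.8184) = 2.50 × 4.507 = 11.27 kΩ.

R_B ≈ 11.3 kΩ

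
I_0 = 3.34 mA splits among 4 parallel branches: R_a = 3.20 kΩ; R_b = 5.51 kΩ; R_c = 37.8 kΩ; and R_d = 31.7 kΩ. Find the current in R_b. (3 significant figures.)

Conductances: ΣG = 1/3.20 + 1/5.51 + 1/37.8 + 1/31.7 = 0.5520 (1/kΩ).
By the current-divider rule, I = I_0 · G_k/ΣG = 3.34 × 0.3288 = 1.098 mA.

I ≈ 1.10 mA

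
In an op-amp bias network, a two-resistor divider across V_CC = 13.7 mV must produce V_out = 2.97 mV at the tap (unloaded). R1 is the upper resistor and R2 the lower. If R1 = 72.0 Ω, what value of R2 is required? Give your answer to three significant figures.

Required fraction k = V_out/V_CC = 0.2168.
Rearranging, R2 = R1·k/(1−k) = 72.0 × 0.2768 = 19.93 Ω.

R2 ≈ 19.9 Ω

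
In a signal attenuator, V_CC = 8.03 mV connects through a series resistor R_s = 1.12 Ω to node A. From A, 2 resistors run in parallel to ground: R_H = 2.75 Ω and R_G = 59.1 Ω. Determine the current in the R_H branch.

I ≈ 2.05 mA

Parallel bank: R_p = 1/(1/2.75 + 1/59.1) = 2.628 Ω.
Node voltage V_A = V_CC · R_p/(R_s + R_p) = 8.03 × 0.7012 = 5.630 mV.
I(R_H) = V_A / R_H = 5.630/2.75 = 2.047 mA.
(Equivalently: I_total = 2.143 mA, then current-divider fraction G_k/ΣG = 0.9555.)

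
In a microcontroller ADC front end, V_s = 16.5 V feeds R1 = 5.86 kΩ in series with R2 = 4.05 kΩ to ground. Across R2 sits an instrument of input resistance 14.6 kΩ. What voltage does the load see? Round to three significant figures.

V_out ≈ 5.79 V

First combine the lower leg with the load: R2 ‖ R_L = 3.171 kΩ.
Now apply the divider: V_out = 16.5 × 0.3511 = 5.793 V.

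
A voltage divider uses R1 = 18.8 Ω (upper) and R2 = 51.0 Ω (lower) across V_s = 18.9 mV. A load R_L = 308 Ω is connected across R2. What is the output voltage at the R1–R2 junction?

V_out ≈ 13.2 mV

First combine the lower leg with the load: R2 ‖ R_L = 43.75 Ω.
Now apply the divider: V_out = 18.9 × 0.6995 = 13.22 mV.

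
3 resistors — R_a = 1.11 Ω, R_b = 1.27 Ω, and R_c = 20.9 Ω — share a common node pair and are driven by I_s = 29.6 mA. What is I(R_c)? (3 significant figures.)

ΣG = 1/1.11 + 1/1.27 + 1/20.9 = 1.736.
By the current-divider rule, I = I_s · G_k/ΣG = 29.6 × 0.02756 = 0.8158 mA.

I ≈ 0.816 mA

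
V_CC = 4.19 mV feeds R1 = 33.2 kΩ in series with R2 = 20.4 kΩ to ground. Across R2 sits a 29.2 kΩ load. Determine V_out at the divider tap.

V_out ≈ 1.11 mV

First combine the lower leg with the load: R2 ‖ R_L = 12.01 kΩ.
Now apply the divider: V_out = 4.19 × 0.2656 = 1.113 mV.
(Unloaded it would be 1.59 mV; the load pulls it down.)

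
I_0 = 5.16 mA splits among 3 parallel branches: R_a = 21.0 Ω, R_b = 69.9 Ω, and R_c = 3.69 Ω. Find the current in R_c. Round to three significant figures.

Total conductance ΣG = 1/21.0 + 1/69.9 + 1/3.69 = 0.3329 (units of 1/Ω).
By the current-divider rule, I = I_0 · G_k/ΣG = 5.16 × 0.8140 = 4.200 mA.

I ≈ 4.20 mA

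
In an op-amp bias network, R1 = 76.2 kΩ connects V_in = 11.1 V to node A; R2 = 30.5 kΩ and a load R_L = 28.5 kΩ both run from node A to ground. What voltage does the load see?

The load sits in parallel with R2, giving an effective lower resistance R2' = R2·R_L/(R2+R_L) = 14.73 kΩ.
Now apply the divider: V_out = 11.1 × 0.1620 = 1.798 V.

V_out ≈ 1.80 V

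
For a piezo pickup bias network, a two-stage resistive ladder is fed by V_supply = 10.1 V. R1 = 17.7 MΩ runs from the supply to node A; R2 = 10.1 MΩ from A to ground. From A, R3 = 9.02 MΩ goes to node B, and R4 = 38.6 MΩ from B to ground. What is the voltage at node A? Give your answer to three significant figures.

Node A sees R2 in parallel with the series input of stage 2, R3 + R4 = 47.62 MΩ.
R2 ‖ (R3+R4) = 8.333 MΩ.
First divider: V_A = V_supply · 8.333/(17.7 + 8.333) = 3.233 V.

V_A ≈ 3.23 V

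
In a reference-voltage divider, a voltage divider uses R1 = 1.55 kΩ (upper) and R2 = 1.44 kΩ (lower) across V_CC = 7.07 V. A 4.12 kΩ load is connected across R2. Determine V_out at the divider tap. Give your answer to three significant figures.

V_out ≈ 2.88 V

R2 ‖ R_L = (1.44 × 4.12)/(1.44 + 4.12) = 1.067 kΩ.
Now apply the divider: V_out = 7.07 × 0.4077 = 2.883 V.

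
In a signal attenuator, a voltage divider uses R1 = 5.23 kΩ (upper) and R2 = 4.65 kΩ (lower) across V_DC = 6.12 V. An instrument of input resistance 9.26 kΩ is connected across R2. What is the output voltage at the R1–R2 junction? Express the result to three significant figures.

The load sits in parallel with R2, giving an effective lower resistance R2' = R2·R_L/(R2+R_L) = 3.096 kΩ.
Now apply the divider: V_out = 6.12 × 0.3718 = 2.275 V.

V_out ≈ 2.28 V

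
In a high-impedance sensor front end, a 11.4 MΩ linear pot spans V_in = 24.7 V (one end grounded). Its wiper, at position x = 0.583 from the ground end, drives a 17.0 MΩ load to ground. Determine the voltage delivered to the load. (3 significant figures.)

V_out ≈ 12.4 V

Lower segment x·R_p = 6.646 MΩ; upper segment (1−x)·R_p = 4.754 MΩ.
Lower segment in parallel with the load: 6.646 ‖ 17.0 = 4.778 MΩ.
Then V_out = V_in · 4.778/(4.754 + 4.778) = 12.38 V.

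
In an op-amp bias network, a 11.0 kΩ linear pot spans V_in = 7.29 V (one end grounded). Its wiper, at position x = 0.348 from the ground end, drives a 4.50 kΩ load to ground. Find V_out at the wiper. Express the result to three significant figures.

Split the track: R_lower = x·R_p = 3.828 kΩ, R_upper = (1−x)·R_p = 7.172 kΩ.
Lower segment in parallel with the load: 3.828 ‖ 4.50 = 2.068 kΩ.
V_out = 7.29 × 2.068/(7.172 + 2.068) = 1.632 V.
(Unloaded: V_out = x·V_in = 2.54 V.)

V_out ≈ 1.63 V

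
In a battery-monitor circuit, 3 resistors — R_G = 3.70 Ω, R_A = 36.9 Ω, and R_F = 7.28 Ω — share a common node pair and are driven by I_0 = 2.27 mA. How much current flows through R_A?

ΣG = 1/3.70 + 1/36.9 + 1/7.28 = 0.4347.
Current divider: I(R_A) = I_0 · G_k/ΣG = 2.27 × (0.02710/0.4347) = 2.27 × 0.06234 = 0.1415 mA.

I ≈ 0.142 mA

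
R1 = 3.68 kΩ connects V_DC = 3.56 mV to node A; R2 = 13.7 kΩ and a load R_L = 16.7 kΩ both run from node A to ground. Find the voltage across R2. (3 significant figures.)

The load sits in parallel with R2, giving an effective lower resistance R2' = R2·R_L/(R2+R_L) = 7.526 kΩ.
Then V_out = V_DC · R2'/(R1 + R2') = 3.56 × 7.526/11.21 = 2.391 mV.

V_out ≈ 2.39 mV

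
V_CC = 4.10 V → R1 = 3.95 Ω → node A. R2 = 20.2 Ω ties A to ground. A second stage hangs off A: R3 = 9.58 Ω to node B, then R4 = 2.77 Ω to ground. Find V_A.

V_A ≈ 2.71 V

The second stage (R3 + R4 = 12.35 Ω) loads node A in parallel with R2.
Effective lower resistance at A: R2 ‖ 12.35 = 7.664 Ω.
V_A = 4.10 × 7.664/(3.95 + 7.664) = 2.706 V.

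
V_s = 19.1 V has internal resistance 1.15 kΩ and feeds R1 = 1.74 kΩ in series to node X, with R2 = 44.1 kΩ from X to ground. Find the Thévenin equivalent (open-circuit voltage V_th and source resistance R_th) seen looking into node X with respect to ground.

V_th ≈ 17.9 V, R_th ≈ 2.71 kΩ

R1' = 1.15 + 1.74 = 2.890 kΩ (source resistance + R1).
Open-circuit (no load on X): V_th = V_s · R2/(R1' + R2) = 19.1 × 44.1/(2.890 + 44.1) = 17.93 V.
With V_s suppressed (replaced by a short), R_th = R1' ‖ R2 = (2.890 × 44.1)/(2.890 + 44.1) = 2.712 kΩ.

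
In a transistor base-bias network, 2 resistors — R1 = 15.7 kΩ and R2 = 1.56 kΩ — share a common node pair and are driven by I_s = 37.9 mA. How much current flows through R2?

Two-branch current divider: I_k = I_s · R_other/(R_1 + R_2).
So I = 37.9 × 15.7/17.26 = 34.47 mA.

I ≈ 34.5 mA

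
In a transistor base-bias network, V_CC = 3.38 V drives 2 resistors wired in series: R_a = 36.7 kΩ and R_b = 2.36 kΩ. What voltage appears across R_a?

ΣR = 36.7 + 2.36 = 39.06 kΩ.
By the voltage-divider rule, V = 3.38 × 36.70/39.06 = 3.176 V.

V ≈ 3.18 V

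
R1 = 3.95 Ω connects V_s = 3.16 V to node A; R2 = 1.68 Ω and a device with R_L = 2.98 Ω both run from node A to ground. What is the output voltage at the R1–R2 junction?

The load sits in parallel with R2, giving an effective lower resistance R2' = R2·R_L/(R2+R_L) = 1.074 Ω.
Now apply the divider: V_out = 3.16 × 0.2138 = 0.6757 V.
(Unloaded it would be 0.943 V; the load pulls it down.)

V_out ≈ 0.676 V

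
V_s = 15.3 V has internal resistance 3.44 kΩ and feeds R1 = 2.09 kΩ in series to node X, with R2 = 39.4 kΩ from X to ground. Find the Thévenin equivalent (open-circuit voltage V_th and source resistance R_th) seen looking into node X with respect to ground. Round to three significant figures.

V_th ≈ 13.4 V, R_th ≈ 4.85 kΩ

R1' = 3.44 + 2.09 = 5.530 kΩ (source resistance + R1).
Open-circuit (no load on X): V_th = V_s · R2/(R1' + R2) = 15.3 × 39.4/(5.530 + 39.4) = 13.42 V.
Looking into X with the source shorted: R_th = R1'·R2/(R1'+R2) = 5.530 × 39.4/44.93 = 4.849 kΩ.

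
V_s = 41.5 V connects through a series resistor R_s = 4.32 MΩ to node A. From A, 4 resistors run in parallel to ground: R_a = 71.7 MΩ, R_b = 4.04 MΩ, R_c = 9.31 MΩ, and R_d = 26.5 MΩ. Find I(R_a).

Parallel bank: R_p = 1/(1/71.7 + 1/4.04 + 1/9.31 + 1/26.5) = 2.459 MΩ.
V_A by voltage divider: V_A = 41.5 × 2.459/(4.32 + 2.459) = 15.05 V.
Branch current I = V_A/R_a = 15.05/71.7 = 0.2100 µA.
(Check via current divider: I_total = 6.122 µA; share G_k/ΣG = 0.03430 → same result.)

I ≈ 0.210 µA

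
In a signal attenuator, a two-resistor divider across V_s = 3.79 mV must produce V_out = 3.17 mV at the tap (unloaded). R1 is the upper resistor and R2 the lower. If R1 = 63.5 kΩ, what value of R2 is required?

Required fraction k = V_out/V_s = 0.8364.
R2 = R1 · 0.8364/(1 − 0.8364) = 324.7 kΩ.

R2 ≈ 325 kΩ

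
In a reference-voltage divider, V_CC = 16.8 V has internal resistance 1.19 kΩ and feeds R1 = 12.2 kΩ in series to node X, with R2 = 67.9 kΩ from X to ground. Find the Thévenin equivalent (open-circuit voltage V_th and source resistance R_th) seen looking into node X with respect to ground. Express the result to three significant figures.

V_th ≈ 14.0 V, R_th ≈ 11.2 kΩ

R1' = 1.19 + 12.2 = 13.39 kΩ (source resistance + R1).
With X open, the divider is unloaded: V_th = 16.8 × 67.9/81.29 = 14.03 V.
Looking into X with the source shorted: R_th = R1'·R2/(R1'+R2) = 13.39 × 67.9/81.29 = 11.18 kΩ.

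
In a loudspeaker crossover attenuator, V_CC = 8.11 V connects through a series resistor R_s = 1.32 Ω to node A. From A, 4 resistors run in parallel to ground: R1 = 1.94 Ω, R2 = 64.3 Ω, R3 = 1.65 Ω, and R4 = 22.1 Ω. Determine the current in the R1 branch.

I ≈ 1.63 A

Combine the parallel branches: R_p = (1/1.94 + 1/64.3 + 1/1.65 + 1/22.1)⁻¹ = 0.8458 Ω.
V_A = 8.11 × 0.8458/2.166 = 3.167 V.
Branch current I = V_A/R1 = 3.167/1.94 = 1.633 A.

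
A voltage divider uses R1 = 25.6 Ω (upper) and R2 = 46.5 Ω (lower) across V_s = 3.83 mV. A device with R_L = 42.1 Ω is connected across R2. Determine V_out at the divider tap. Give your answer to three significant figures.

The load sits in parallel with R2, giving an effective lower resistance R2' = R2·R_L/(R2+R_L) = 22.10 Ω.
Now apply the divider: V_out = 3.83 × 0.4633 = 1.774 mV.

V_out ≈ 1.77 mV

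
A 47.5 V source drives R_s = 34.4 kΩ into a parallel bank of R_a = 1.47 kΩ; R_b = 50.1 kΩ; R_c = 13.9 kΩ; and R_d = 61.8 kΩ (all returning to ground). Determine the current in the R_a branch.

I ≈ 1.15 mA

Parallel bank: R_p = 1/(1/1.47 + 1/50.1 + 1/13.9 + 1/61.8) = 1.268 kΩ.
Node voltage V_A = V_CC · R_p/(R_s + R_p) = 47.5 × 0.03556 = 1.689 V.
I(R_a) = V_A / R_a = 1.689/1.47 = 1.149 mA.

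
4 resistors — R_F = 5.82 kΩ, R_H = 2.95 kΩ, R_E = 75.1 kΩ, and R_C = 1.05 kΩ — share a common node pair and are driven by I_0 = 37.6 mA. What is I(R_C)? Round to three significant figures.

I ≈ 24.3 mA

ΣG = 1/5.82 + 1/2.95 + 1/75.1 + 1/1.05 = 1.477.
Current divider: I(R_C) = I_0 · G_k/ΣG = 37.6 × (0.9524/1.477) = 37.6 × 0.6450 = 24.25 mA.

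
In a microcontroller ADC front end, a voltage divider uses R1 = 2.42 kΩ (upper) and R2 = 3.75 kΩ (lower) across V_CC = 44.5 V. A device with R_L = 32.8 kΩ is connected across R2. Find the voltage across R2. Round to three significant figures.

V_out ≈ 25.9 V

R2 ‖ R_L = (3.75 × 32.8)/(3.75 + 32.8) = 3.365 kΩ.
Then V_out = V_CC · R2'/(R1 + R2') = 44.5 × 3.365/5.785 = 25.89 V.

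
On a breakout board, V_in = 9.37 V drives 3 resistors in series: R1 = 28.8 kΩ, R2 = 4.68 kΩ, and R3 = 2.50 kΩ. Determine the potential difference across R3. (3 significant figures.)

V ≈ 0.651 V

Total series resistance ΣR = 28.8 + 4.68 + 2.50 = 35.98 kΩ.
By the voltage-divider rule, V = 9.37 × 2.500/35.98 = 0.6511 V.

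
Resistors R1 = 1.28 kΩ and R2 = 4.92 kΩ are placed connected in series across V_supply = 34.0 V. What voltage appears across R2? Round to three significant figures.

ΣR = 1.28 + 4.92 = 6.200 kΩ.
By the voltage-divider rule, V = 34.0 × 4.920/6.200 = 26.98 V.

V ≈ 27.0 V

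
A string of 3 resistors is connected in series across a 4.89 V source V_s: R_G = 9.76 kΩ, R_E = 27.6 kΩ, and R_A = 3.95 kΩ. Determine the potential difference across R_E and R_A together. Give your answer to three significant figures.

V ≈ 3.73 V

ΣR = 9.76 + 27.6 + 3.95 = 41.31 kΩ.
R_{R_E..R_A} = 27.6 + 3.95 = 31.55 kΩ.
By the voltage-divider rule, V = 4.89 × 31.55/41.31 = 3.735 V.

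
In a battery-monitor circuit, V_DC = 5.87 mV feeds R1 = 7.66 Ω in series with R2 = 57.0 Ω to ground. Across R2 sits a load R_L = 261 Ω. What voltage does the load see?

R2 ‖ R_L = (57.0 × 261)/(57.0 + 261) = 46.78 Ω.
Voltage divider with the loaded lower leg: V_out = 5.87 × 46.78/(7.66 + 46.78) = 5.87 × 0.8593 = 5.044 mV.
(Unloaded it would be 5.17 mV; the load pulls it down.)

V_out ≈ 5.04 mV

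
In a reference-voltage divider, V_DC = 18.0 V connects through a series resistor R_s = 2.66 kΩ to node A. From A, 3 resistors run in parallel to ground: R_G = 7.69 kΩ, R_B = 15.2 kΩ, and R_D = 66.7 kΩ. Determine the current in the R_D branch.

I ≈ 0.173 mA

Equivalent of the parallel group: R_p = 4.743 kΩ.
V_A = 18.0 × 4.743/7.403 = 11.53 V.
Branch current I = V_A/R_D = 11.53/66.7 = 0.1729 mA.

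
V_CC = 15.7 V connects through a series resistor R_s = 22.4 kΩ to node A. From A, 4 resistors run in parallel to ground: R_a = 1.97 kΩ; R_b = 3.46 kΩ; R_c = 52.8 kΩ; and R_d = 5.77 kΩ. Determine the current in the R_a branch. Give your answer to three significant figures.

I ≈ 0.344 mA

Combine the parallel branches: R_p = (1/1.97 + 1/3.46 + 1/52.8 + 1/5.77)⁻¹ = 1.011 kΩ.
V_A = 15.7 × 1.011/23.41 = 0.6782 V.
Branch current I = V_A/R_a = 0.6782/1.97 = 0.3442 mA.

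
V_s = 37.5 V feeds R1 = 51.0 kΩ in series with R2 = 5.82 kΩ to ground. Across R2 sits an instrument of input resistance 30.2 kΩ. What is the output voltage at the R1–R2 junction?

R2 ‖ R_L = (5.82 × 30.2)/(5.82 + 30.2) = 4.880 kΩ.
Then V_out = V_s · R2'/(R1 + R2') = 37.5 × 4.880/55.88 = 3.275 V.
(Unloaded it would be 3.84 V; the load pulls it down.)

V_out ≈ 3.27 V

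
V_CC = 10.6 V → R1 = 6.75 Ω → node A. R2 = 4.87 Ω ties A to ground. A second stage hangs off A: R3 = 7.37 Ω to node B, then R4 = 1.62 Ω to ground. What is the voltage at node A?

V_A ≈ 3.38 V

Looking into the second stage from A: R3 + R4 = 8.990 Ω appears in parallel with R2.
R2 ‖ (R3+R4) = 3.159 Ω.
V_A = 10.6 × 3.159/(6.75 + 3.159) = 3.379 V.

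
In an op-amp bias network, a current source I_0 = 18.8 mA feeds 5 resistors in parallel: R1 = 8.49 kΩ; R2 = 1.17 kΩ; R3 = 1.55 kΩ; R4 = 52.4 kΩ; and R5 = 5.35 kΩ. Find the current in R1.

I ≈ 1.21 mA

ΣG = 1/8.49 + 1/1.17 + 1/1.55 + 1/52.4 + 1/5.35 = 1.824.
By the current-divider rule, I = I_0 · G_k/ΣG = 18.8 × 0.06459 = 1.214 mA.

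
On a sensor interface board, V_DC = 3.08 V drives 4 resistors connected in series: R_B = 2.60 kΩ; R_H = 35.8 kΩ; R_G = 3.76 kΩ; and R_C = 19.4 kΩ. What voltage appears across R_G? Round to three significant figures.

Series total: ΣR = 2.60 + 35.8 + 3.76 + 19.4 = 61.56 kΩ.
By the voltage-divider rule, V = 3.08 × 3.760/61.56 = 0.1881 V.

V ≈ 0.188 V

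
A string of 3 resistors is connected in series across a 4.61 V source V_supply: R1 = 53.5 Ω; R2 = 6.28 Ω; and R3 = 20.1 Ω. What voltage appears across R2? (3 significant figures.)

Total series resistance ΣR = 53.5 + 6.28 + 20.1 = 79.88 Ω.
By the voltage-divider rule, V = 4.61 × 6.280/79.88 = 0.3624 V.

V ≈ 0.362 V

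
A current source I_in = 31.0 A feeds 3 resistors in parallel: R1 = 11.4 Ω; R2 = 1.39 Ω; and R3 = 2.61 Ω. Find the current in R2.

Conductances: ΣG = 1/11.4 + 1/1.39 + 1/2.61 = 1.190 (1/Ω).
R2 takes the fraction G_k/ΣG = 0.7194/1.190 = 0.6044, so I = 31.0 × 0.6044 = 18.74 A.

I ≈ 18.7 A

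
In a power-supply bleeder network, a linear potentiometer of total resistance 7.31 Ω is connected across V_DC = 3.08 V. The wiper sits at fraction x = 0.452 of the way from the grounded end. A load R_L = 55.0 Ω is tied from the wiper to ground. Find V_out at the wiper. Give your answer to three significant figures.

Split the track: R_lower = x·R_p = 3.304 Ω, R_upper = (1−x)·R_p = 4.006 Ω.
R_L loads the lower segment: effective lower R = 3.117 Ω.
Then V_out = V_DC · 3.117/(4.006 + 3.117) = 1.348 V.
(Unloaded: V_out = x·V_DC = 1.39 V.)

V_out ≈ 1.35 V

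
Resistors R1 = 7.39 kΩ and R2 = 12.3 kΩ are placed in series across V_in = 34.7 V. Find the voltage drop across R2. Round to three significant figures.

Series total: ΣR = 7.39 + 12.3 = 19.69 kΩ.
V = V_in · R/ΣR = 34.7 × 0.6247 = 21.68 V.

V ≈ 21.7 V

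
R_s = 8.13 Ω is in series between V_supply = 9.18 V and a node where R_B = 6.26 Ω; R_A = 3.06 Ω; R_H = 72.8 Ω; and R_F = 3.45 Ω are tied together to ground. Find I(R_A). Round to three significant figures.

Combine the parallel branches: R_p = (1/6.26 + 1/3.06 + 1/72.8 + 1/3.45)⁻¹ = 1.266 Ω.
V_A = 9.18 × 1.266/9.396 = 1.237 V.
I(R_A) = V_A / R_A = 1.237/3.06 = 0.4041 A.

I ≈ 0.404 A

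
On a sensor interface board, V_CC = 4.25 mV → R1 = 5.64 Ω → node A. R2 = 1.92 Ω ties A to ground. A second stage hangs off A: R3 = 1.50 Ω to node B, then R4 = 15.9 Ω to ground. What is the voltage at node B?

The second stage (R3 + R4 = 17.40 Ω) loads node A in parallel with R2.
R2 ‖ (R3+R4) = 1.729 Ω.
V_A = 4.25 × 1.729/(5.64 + 1.729) = 0.9973 mV.
Stage 2 is unloaded, so V_B = V_A · R4/(R3+R4) = 0.9973 × 15.9/17.40 = 0.9113 mV.

V_B ≈ 0.911 mV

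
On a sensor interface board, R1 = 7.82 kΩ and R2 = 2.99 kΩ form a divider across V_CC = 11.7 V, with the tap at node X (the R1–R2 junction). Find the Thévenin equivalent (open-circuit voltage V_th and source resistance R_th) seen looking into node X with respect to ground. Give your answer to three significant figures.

Open-circuit (no load on X): V_th = V_CC · R2/(R1 + R2) = 11.7 × 2.99/(7.820 + 2.99) = 3.236 V.
Looking into X with the source shorted: R_th = R1·R2/(R1+R2) = 7.820 × 2.99/10.81 = 2.163 kΩ.

V_th ≈ 3.24 V, R_th ≈ 2.16 kΩ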